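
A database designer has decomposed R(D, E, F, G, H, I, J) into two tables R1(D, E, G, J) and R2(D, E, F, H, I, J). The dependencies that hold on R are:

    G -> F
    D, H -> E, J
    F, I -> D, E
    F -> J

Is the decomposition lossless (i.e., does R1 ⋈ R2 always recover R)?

Common attributes: R1 ∩ R2 = {D, E, J}.
No dependency enlarges {D, E, J}, so (D, E, J)⁺ = {D, E, J}.
The closure contains neither all of R1 = {D, E, G, J} nor all of R2 = {D, E, F, H, I, J}, so the common attributes are not a superkey of either fragment. The join is lossy.

No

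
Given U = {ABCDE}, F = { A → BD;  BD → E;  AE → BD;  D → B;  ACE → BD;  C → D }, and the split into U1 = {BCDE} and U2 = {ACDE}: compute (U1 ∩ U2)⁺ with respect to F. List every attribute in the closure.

U1 ∩ U2 = {CDE}.
D → B applies, adding B
Closure: {BCDE}.

BCDE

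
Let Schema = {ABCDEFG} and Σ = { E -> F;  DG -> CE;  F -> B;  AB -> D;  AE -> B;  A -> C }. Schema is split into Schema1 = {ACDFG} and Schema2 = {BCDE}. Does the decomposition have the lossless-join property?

No

Common attributes: Schema1 ∩ Schema2 = {CD}.
No dependency enlarges {CD}, so (CD)⁺ = {CD}.
The closure contains neither all of Schema1 = {ACDFG} nor all of Schema2 = {BCDE}, so the common attributes are not a superkey of either fragment. The join is lossy.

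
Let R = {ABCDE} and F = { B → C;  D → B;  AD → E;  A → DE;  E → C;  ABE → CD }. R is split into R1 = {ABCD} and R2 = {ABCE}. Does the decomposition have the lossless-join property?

Common attributes: R1 ∩ R2 = {ABC}.
Closure of {ABC}: A → DE applies, adding DE. So (ABC)⁺ = {ABCDE}.
This closure contains every attribute of R1, so R1 ∩ R2 → R1. The join is lossless.

Yes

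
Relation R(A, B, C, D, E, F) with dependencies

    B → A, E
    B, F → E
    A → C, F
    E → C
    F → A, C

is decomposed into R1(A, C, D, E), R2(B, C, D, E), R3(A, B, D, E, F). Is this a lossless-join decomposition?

Yes

Chase test. Columns are A, B, C, D, E, F; row i has aⱼ where attribute j ∈ Ri, else bᵢⱼ.
Initial tableau (one row per fragment):
  row 1: a1 b12 a3 a4 a5 b16
  row 2: b21 a2 a3 a4 a5 b26
  row 3: a1 a2 b33 a4 a5 a6
Rows 2 and 3 agree on B; apply B→A, E and equate their A, E entries.
Rows 1 and 2 agree on A; apply A→C, F and equate their C, F entries.
Rows 1 and 3 agree on A; apply A→C, F and equate their C, F entries.
Row 2 is now all distinguished symbols — the join is lossless.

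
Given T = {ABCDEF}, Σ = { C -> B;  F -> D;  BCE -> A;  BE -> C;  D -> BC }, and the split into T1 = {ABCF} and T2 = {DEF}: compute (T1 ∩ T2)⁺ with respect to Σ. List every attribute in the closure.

BCDF

T1 ∩ T2 = {F}.
F → D applies, adding D
D → BC applies, adding BC
Closure: {BCDF}.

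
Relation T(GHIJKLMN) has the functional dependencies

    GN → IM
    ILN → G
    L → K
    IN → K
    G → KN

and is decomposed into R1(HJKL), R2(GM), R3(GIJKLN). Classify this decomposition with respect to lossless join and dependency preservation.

lossy but dependency-preserving

Lossless test (chase): Rows 2 and 3 agree on G; apply G→KN and equate their KN entries. Rows 2 and 3 agree on GN; apply GN→IM and equate their IM entries. No row becomes fully distinguished — the join is lossy.
Dependency preservation: GN → IM is not contained in any single fragment, but the restricted closure of its left-hand side across the fragments still reaches the right-hand side; the remaining FDs each lie inside some fragment. All dependencies are preserved.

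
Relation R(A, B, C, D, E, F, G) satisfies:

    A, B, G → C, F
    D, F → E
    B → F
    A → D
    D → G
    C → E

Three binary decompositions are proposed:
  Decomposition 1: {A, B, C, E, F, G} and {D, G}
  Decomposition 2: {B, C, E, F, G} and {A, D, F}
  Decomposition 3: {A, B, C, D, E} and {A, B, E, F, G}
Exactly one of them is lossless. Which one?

Decomposition 3

Decomposition 1: common = {G}, closure = {G} → lossy.
Decomposition 2: common = {F}, closure = {F} → lossy.
Decomposition 3: common = {A, B, E}, closure = {A, B, C, D, E, F, G} → lossless.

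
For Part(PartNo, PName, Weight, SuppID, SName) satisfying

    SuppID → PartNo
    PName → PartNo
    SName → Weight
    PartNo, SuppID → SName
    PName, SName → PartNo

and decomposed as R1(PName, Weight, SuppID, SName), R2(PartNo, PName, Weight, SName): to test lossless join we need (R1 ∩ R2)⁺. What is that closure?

PartNo, PName, Weight, SName

R1 ∩ R2 = {PName, Weight, SName}.
PName → PartNo applies, adding PartNo
Closure: {PartNo, PName, Weight, SName}.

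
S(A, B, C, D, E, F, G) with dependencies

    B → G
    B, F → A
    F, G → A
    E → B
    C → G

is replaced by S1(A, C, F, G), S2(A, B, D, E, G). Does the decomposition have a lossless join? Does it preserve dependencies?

lossy but dependency-preserving

Lossless test: (A, G)⁺ = {A, G}, which is a superkey of neither fragment — lossy.
Dependency preservation: B, F → A is not contained in any single fragment, but the restricted closure of its left-hand side across the fragments still reaches the right-hand side; the remaining FDs each lie inside some fragment. All dependencies are preserved.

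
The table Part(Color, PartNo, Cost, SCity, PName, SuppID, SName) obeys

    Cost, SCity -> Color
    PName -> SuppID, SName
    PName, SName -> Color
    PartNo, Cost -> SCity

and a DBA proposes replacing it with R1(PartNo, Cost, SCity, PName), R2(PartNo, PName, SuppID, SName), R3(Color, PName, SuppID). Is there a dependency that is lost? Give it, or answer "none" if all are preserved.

Check Cost, SCity → Color: no single fragment contains all of {Color, Cost, SCity}, and the restricted closure of {Cost, SCity} across the fragments never reaches {Color}.
PName → SuppID, SName is preserved.
PName, SName → Color is preserved.
PartNo, Cost → SCity is preserved.

Cost, SCity -> Color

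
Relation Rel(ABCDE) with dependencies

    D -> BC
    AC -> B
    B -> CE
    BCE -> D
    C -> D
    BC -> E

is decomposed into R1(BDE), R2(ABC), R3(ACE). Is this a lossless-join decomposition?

Yes

Chase test. Columns are ABCDE; row i has aⱼ where attribute j ∈ Ri, else bᵢⱼ.
Initial tableau (one row per fragment):
  row 1: b11 a2 b13 a4 a5
  row 2: a1 a2 a3 b24 b25
  row 3: a1 b32 a3 b34 a5
Rows 2 and 3 agree on AC; apply AC→B and equate their B entries.
Rows 1 and 2 agree on B; apply B→CE and equate their CE entries.
Rows 1 and 2 agree on BCE; apply BCE→D and equate their D entries.
Rows 1 and 3 agree on BCE; apply BCE→D and equate their D entries.
Row 2 is now all distinguished symbols — the join is lossless.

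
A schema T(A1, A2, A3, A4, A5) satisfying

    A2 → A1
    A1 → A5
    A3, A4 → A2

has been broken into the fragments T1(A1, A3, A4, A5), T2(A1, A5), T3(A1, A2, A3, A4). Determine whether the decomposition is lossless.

Yes

Chase test. Columns are A1, A2, A3, A4, A5; row i has aⱼ where attribute j ∈ Ti, else bᵢⱼ.
Initial tableau (one row per fragment):
  row 1: a1 b12 a3 a4 a5
  row 2: a1 b22 b23 b24 a5
  row 3: a1 a2 a3 a4 b35
Rows 1 and 3 agree on A1; apply A1→A5 and equate their A5 entries.
Rows 1 and 3 agree on A3, A4; apply A3, A4→A2 and equate their A2 entries.
Row 1 is now all distinguished symbols — the join is lossless.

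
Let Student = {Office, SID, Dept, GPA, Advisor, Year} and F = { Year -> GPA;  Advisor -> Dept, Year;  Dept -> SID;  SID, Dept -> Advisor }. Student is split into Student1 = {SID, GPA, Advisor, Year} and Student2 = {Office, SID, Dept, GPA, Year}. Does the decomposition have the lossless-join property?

No

Common attributes: Student1 ∩ Student2 = {SID, GPA, Year}.
No dependency enlarges {SID, GPA, Year}, so (SID, GPA, Year)⁺ = {SID, GPA, Year}.
The closure contains neither all of Student1 = {SID, GPA, Advisor, Year} nor all of Student2 = {Office, SID, Dept, GPA, Year}, so the common attributes are not a superkey of either fragment. The join is lossy.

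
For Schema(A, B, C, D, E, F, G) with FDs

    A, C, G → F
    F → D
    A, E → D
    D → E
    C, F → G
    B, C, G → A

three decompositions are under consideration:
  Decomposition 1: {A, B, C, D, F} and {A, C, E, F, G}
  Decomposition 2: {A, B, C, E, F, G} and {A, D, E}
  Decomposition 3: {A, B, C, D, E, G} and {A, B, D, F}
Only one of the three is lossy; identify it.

Decomposition 1: common = {A, C, F}, closure = {A, C, D, E, F, G} → lossless.
Decomposition 2: common = {A, E}, closure = {A, D, E} → lossless.
Decomposition 3: common = {A, B, D}, closure = {A, B, D, E} → lossy.

Decomposition 3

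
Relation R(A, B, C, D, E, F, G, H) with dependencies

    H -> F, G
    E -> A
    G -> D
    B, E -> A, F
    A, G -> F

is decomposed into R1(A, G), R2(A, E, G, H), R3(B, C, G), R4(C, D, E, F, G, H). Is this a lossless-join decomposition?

No

Chase test. Columns are A, B, C, D, E, F, G, H; row i has aⱼ where attribute j ∈ Ri, else bᵢⱼ.
Initial tableau (one row per fragment):
  row 1: a1 b12 b13 b14 b15 b16 a7 b18
  row 2: a1 b22 b23 b24 a5 b26 a7 a8
  row 3: b31 a2 a3 b34 b35 b36 a7 b38
  row 4: b41 b42 a3 a4 a5 a6 a7 a8
Rows 2 and 4 agree on H; apply H→F, G and equate their F, G entries.
Rows 2 and 4 agree on E; apply E→A and equate their A entries.
Rows 1 and 2 agree on G; apply G→D and equate their D entries.
Rows 1 and 3 agree on G; apply G→D and equate their D entries.
Rows 1 and 4 agree on G; apply G→D and equate their D entries.
Rows 1 and 2 agree on A, G; apply A, G→F and equate their F entries.
No row becomes fully distinguished — the join is lossy.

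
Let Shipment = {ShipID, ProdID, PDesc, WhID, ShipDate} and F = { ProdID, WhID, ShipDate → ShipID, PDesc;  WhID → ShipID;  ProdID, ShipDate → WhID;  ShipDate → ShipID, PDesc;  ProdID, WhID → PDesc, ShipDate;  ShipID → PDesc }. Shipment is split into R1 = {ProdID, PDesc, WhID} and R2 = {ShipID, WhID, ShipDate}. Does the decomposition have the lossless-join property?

Common attributes: R1 ∩ R2 = {WhID}.
Closure of {WhID}: WhID → ShipID applies, adding ShipID; ShipID → PDesc applies, adding PDesc. So (WhID)⁺ = {ShipID, PDesc, WhID}.
The closure contains neither all of R1 = {ProdID, PDesc, WhID} nor all of R2 = {ShipID, WhID, ShipDate}, so the common attributes are not a superkey of either fragment. The join is lossy.

No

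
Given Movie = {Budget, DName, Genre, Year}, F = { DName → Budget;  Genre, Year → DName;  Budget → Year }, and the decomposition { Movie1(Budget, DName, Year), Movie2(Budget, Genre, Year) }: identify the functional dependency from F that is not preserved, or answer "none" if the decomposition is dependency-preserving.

Genre, Year → DName

Check Genre, Year → DName: no single fragment contains all of {DName, Genre, Year}, and the restricted closure of {Genre, Year} across the fragments never reaches {DName}.
DName → Budget is preserved.
Budget → Year is preserved.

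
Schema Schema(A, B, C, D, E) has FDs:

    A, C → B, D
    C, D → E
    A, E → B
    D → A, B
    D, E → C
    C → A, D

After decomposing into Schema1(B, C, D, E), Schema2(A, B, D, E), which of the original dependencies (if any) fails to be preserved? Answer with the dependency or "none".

none

A, C → B, D: restricted closure across fragments reaches B, D.
C, D → E lies within Schema1.
A, E → B lies within Schema2.
D → A, B lies within Schema2.
D, E → C lies within Schema1.
C → A, D: restricted closure across fragments reaches A, D.
Every dependency is enforceable on the fragments, so the decomposition is dependency-preserving.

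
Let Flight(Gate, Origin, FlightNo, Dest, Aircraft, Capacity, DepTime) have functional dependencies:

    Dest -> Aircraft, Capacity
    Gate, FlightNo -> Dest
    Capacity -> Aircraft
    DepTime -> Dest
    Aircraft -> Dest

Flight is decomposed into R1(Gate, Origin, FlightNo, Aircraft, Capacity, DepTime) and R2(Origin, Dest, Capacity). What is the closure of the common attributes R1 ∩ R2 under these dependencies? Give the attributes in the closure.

Origin, Dest, Aircraft, Capacity

R1 ∩ R2 = {Origin, Capacity}.
Capacity → Aircraft applies, adding Aircraft
Aircraft → Dest applies, adding Dest
Closure: {Origin, Dest, Aircraft, Capacity}.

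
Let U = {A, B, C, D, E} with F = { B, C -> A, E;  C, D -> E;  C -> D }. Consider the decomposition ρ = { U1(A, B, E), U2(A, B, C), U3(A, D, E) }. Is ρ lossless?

No

Chase test. Columns are A, B, C, D, E; row i has aⱼ where attribute j ∈ Ui, else bᵢⱼ.
Initial tableau (one row per fragment):
  row 1: a1 a2 b13 b14 a5
  row 2: a1 a2 a3 b24 b25
  row 3: a1 b32 b33 a4 a5
No row becomes fully distinguished — the join is lossy.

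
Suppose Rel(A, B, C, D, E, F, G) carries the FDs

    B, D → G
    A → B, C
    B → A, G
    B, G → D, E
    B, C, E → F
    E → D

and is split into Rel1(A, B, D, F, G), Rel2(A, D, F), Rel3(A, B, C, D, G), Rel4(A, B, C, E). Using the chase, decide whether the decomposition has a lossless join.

Chase test. Columns are A, B, C, D, E, F, G; row i has aⱼ where attribute j ∈ Reli, else bᵢⱼ.
Initial tableau (one row per fragment):
  row 1: a1 a2 b13 a4 b15 a6 a7
  row 2: a1 b22 b23 a4 b25 a6 b27
  row 3: a1 a2 a3 a4 b35 b36 a7
  row 4: a1 a2 a3 b44 a5 b46 b47
Rows 1 and 2 agree on A; apply A→B, C and equate their B, C entries.
Rows 1 and 3 agree on A; apply A→B, C and equate their B, C entries.
Rows 1 and 2 agree on B; apply B→A, G and equate their A, G entries.
Rows 1 and 4 agree on B; apply B→A, G and equate their A, G entries.
Rows 1 and 2 agree on B, G; apply B, G→D, E and equate their D, E entries.
Rows 1 and 3 agree on B, G; apply B, G→D, E and equate their D, E entries.
Rows 1 and 4 agree on B, G; apply B, G→D, E and equate their D, E entries.
Rows 1 and 3 agree on B, C, E; apply B, C, E→F and equate their F entries.
Rows 1 and 4 agree on B, C, E; apply B, C, E→F and equate their F entries.
Row 1 is now all distinguished symbols — the join is lossless.

Yes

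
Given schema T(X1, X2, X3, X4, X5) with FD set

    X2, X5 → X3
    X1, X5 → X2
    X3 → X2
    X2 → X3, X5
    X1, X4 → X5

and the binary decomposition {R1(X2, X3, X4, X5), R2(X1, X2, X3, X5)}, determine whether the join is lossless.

Common attributes: R1 ∩ R2 = {X2, X3, X5}.
No dependency enlarges {X2, X3, X5}, so (X2, X3, X5)⁺ = {X2, X3, X5}.
The closure contains neither all of R1 = {X2, X3, X4, X5} nor all of R2 = {X1, X2, X3, X5}, so the common attributes are not a superkey of either fragment. The join is lossy.

No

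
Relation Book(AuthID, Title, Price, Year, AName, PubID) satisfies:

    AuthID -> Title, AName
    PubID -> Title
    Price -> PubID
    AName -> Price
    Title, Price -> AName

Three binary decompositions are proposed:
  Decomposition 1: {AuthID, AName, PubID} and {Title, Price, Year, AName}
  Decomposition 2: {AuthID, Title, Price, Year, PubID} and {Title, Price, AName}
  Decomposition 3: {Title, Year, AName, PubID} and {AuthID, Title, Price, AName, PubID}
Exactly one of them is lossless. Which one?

Decomposition 2

Decomposition 1: common = {AName}, closure = {Title, Price, AName, PubID} → lossy.
Decomposition 2: common = {Title, Price}, closure = {Title, Price, AName, PubID} → lossless.
Decomposition 3: common = {Title, AName, PubID}, closure = {Title, Price, AName, PubID} → lossy.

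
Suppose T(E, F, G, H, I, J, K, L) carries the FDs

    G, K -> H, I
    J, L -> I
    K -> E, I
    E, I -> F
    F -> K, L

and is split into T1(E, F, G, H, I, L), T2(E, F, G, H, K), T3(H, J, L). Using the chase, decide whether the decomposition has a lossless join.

Chase test. Columns are E, F, G, H, I, J, K, L; row i has aⱼ where attribute j ∈ Ti, else bᵢⱼ.
Initial tableau (one row per fragment):
  row 1: a1 a2 a3 a4 a5 b16 b17 a8
  row 2: a1 a2 a3 a4 b25 b26 a7 b28
  row 3: b31 b32 b33 a4 b35 a6 b37 a8
Rows 1 and 2 agree on F; apply F→K, L and equate their K, L entries.
Rows 1 and 2 agree on G, K; apply G, K→H, I and equate their H, I entries.
No row becomes fully distinguished — the join is lossy.

No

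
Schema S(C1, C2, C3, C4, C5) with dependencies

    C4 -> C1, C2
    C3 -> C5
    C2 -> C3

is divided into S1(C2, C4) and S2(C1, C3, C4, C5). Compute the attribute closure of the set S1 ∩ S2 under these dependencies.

S1 ∩ S2 = {C4}.
C4 → C1, C2 applies, adding C1, C2
C2 → C3 applies, adding C3
C3 → C5 applies, adding C5
Closure: {C1, C2, C3, C4, C5}.

C1, C2, C3, C4, C5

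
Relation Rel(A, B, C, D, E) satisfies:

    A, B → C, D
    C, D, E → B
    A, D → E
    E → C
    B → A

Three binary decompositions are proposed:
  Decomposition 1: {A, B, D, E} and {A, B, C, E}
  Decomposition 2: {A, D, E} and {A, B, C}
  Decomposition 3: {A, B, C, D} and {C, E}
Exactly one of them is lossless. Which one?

Decomposition 1: common = {A, B, E}, closure = {A, B, C, D, E} → lossless.
Decomposition 2: common = {A}, closure = {A} → lossy.
Decomposition 3: common = {C}, closure = {C} → lossy.

Decomposition 1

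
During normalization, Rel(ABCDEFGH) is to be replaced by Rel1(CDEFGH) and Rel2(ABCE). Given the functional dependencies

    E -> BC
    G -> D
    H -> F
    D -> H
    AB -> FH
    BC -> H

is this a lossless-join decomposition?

No

Common attributes: Rel1 ∩ Rel2 = {CE}.
Closure of {CE}: E → BC applies, adding B; BC → H applies, adding H; H → F applies, adding F. So (CE)⁺ = {BCEFH}.
The closure contains neither all of Rel1 = {CDEFGH} nor all of Rel2 = {ABCE}, so the common attributes are not a superkey of either fragment. The join is lossy.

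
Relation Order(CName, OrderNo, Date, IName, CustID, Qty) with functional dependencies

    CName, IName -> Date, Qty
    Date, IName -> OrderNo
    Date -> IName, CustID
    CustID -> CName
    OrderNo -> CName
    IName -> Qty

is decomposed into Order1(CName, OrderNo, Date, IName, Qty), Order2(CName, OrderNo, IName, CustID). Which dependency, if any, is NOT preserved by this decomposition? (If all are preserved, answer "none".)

CName, IName → Date, Qty lies within Order1.
Date, IName → OrderNo lies within Order1.
Date → IName, CustID: restricted closure across fragments reaches IName, CustID.
CustID → CName lies within Order2.
OrderNo → CName lies within Order1.
IName → Qty lies within Order1.
Every dependency is enforceable on the fragments, so the decomposition is dependency-preserving.

none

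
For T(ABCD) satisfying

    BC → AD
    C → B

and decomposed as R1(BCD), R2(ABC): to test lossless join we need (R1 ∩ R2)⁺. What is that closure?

R1 ∩ R2 = {BC}.
BC → AD applies, adding AD
Closure: {ABCD}.

ABCD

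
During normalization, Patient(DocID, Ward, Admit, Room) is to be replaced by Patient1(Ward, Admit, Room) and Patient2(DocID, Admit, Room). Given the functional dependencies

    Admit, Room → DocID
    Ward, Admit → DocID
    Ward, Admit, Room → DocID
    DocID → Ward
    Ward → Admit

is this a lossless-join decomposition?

Common attributes: Patient1 ∩ Patient2 = {Admit, Room}.
Closure of {Admit, Room}: Admit, Room → DocID applies, adding DocID; DocID → Ward applies, adding Ward. So (Admit, Room)⁺ = {DocID, Ward, Admit, Room}.
This closure contains every attribute of Patient1, so Patient1 ∩ Patient2 → Patient1. The join is lossless.

Yes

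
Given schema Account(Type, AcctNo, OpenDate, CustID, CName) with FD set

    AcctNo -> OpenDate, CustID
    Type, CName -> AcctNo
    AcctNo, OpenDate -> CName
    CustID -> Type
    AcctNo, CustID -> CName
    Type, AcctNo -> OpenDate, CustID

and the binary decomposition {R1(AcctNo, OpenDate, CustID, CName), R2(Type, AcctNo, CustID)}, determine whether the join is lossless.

Yes

Common attributes: R1 ∩ R2 = {AcctNo, CustID}.
Closure of {AcctNo, CustID}: AcctNo → OpenDate, CustID applies, adding OpenDate; AcctNo, OpenDate → CName applies, adding CName; CustID → Type applies, adding Type. So (AcctNo, CustID)⁺ = {Type, AcctNo, OpenDate, CustID, CName}.
This closure contains every attribute of R1, so R1 ∩ R2 → R1. The join is lossless.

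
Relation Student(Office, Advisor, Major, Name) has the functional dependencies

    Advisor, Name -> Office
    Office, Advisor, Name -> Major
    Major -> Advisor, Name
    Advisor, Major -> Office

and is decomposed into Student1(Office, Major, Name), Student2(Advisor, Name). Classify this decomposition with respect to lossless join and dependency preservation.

Lossless test: (Name)⁺ = {Name}, which is a superkey of neither fragment — lossy.
Dependency preservation: the restricted closure of {Advisor, Name} across the fragments never reaches {Office}, so Advisor, Name → Office cannot be enforced without a join — not preserved.

lossy and not dependency-preserving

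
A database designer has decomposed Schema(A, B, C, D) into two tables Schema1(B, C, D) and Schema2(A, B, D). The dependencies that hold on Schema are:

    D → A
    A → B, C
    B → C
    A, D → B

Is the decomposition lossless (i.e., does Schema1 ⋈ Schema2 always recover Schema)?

Common attributes: Schema1 ∩ Schema2 = {B, D}.
Closure of {B, D}: D → A applies, adding A; A → B, C applies, adding C. So (B, D)⁺ = {A, B, C, D}.
This closure contains every attribute of Schema1, so Schema1 ∩ Schema2 → Schema1. The join is lossless.

Yes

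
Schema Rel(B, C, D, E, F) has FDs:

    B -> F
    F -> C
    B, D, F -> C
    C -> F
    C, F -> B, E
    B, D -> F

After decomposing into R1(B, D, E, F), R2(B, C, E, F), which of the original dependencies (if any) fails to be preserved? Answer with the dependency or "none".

B → F lies within R1.
F → C lies within R2.
B, D, F → C: restricted closure across fragments reaches C.
C → F lies within R2.
C, F → B, E lies within R2.
B, D → F lies within R1.
Every dependency is enforceable on the fragments, so the decomposition is dependency-preserving.

none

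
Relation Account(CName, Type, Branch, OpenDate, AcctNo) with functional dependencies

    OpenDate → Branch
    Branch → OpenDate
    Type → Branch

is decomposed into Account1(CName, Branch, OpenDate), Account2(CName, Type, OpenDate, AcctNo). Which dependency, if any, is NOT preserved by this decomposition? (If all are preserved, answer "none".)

none

OpenDate → Branch lies within Account1.
Branch → OpenDate lies within Account1.
Type → Branch: restricted closure across fragments reaches Branch.
Every dependency is enforceable on the fragments, so the decomposition is dependency-preserving.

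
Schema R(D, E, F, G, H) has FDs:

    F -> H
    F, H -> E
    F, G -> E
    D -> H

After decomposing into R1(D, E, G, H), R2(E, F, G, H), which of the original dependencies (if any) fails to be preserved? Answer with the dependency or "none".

none

F → H lies within R2.
F, H → E lies within R2.
F, G → E lies within R2.
D → H lies within R1.
Every dependency is enforceable on the fragments, so the decomposition is dependency-preserving.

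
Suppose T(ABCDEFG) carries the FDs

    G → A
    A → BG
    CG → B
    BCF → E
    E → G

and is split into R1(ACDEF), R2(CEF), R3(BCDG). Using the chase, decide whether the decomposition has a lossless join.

No

Chase test. Columns are ABCDEFG; row i has aⱼ where attribute j ∈ Ri, else bᵢⱼ.
Initial tableau (one row per fragment):
  row 1: a1 b12 a3 a4 a5 a6 b17
  row 2: b21 b22 a3 b24 a5 a6 b27
  row 3: b31 a2 a3 a4 b35 b36 a7
Rows 1 and 2 agree on E; apply E→G and equate their G entries.
Rows 1 and 2 agree on G; apply G→A and equate their A entries.
Rows 1 and 2 agree on A; apply A→BG and equate their BG entries.
No row becomes fully distinguished — the join is lossy.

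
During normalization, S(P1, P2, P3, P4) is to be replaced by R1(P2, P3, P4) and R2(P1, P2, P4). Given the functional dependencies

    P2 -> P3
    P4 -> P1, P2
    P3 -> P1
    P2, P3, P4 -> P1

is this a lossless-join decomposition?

Yes

Common attributes: R1 ∩ R2 = {P2, P4}.
Closure of {P2, P4}: P2 → P3 applies, adding P3; P4 → P1, P2 applies, adding P1. So (P2, P4)⁺ = {P1, P2, P3, P4}.
This closure contains every attribute of R1, so R1 ∩ R2 → R1. The join is lossless.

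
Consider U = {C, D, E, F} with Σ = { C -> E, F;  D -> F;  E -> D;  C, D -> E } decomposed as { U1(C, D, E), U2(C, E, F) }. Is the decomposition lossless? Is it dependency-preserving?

Lossless test: (C, E)⁺ = {C, D, E, F}, which contains all of one fragment — lossless.
Dependency preservation: the restricted closure of {D} across the fragments never reaches {F}, so D → F cannot be enforced without a join — not preserved.

lossless but not dependency-preserving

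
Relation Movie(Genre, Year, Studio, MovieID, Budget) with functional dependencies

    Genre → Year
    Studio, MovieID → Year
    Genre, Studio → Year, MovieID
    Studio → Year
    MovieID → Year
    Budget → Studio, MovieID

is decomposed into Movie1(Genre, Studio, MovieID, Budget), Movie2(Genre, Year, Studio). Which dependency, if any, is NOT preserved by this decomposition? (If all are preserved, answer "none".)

Check MovieID → Year: no single fragment contains all of {Year, MovieID}, and the restricted closure of {MovieID} across the fragments never reaches {Year}.
Genre → Year is preserved.
Studio, MovieID → Year is preserved.
Genre, Studio → Year, MovieID is preserved.
Studio → Year is preserved.
Budget → Studio, MovieID is preserved.

MovieID → Year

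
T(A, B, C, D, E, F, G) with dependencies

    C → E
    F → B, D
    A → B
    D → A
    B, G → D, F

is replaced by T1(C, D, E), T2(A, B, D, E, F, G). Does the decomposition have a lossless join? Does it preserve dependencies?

lossy but dependency-preserving

Lossless test: (D, E)⁺ = {A, B, D, E}, which is a superkey of neither fragment — lossy.
Dependency preservation: every FD's attributes lie within a single fragment, so each can be enforced locally — preserved.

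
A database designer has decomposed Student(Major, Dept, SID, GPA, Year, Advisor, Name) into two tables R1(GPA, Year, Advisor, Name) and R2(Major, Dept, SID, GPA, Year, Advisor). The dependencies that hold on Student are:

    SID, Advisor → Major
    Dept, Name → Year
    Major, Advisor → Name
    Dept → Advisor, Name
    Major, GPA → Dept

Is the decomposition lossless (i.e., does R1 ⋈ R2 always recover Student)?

Common attributes: R1 ∩ R2 = {GPA, Year, Advisor}.
No dependency enlarges {GPA, Year, Advisor}, so (GPA, Year, Advisor)⁺ = {GPA, Year, Advisor}.
The closure contains neither all of R1 = {GPA, Year, Advisor, Name} nor all of R2 = {Major, Dept, SID, GPA, Year, Advisor}, so the common attributes are not a superkey of either fragment. The join is lossy.

No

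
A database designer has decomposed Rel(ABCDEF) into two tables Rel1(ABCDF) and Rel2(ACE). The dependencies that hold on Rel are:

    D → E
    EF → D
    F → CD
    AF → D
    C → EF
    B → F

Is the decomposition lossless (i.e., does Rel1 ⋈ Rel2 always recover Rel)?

Common attributes: Rel1 ∩ Rel2 = {AC}.
Closure of {AC}: C → EF applies, adding EF; EF → D applies, adding D. So (AC)⁺ = {ACDEF}.
This closure contains every attribute of Rel2, so Rel1 ∩ Rel2 → Rel2. The join is lossless.

Yes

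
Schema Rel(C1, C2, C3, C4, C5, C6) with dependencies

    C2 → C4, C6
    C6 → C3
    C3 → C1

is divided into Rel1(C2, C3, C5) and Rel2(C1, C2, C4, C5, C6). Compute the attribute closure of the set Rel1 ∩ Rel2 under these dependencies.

Rel1 ∩ Rel2 = {C2, C5}.
C2 → C4, C6 applies, adding C4, C6
C6 → C3 applies, adding C3
C3 → C1 applies, adding C1
Closure: {C1, C2, C3, C4, C5, C6}.

C1, C2, C3, C4, C5, C6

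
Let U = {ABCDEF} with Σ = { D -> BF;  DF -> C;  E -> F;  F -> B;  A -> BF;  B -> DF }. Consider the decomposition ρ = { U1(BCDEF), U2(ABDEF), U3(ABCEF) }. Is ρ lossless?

Chase test. Columns are ABCDEF; row i has aⱼ where attribute j ∈ Ui, else bᵢⱼ.
Initial tableau (one row per fragment):
  row 1: b11 a2 a3 a4 a5 a6
  row 2: a1 a2 b23 a4 a5 a6
  row 3: a1 a2 a3 b34 a5 a6
Rows 1 and 2 agree on DF; apply DF→C and equate their C entries.
Rows 1 and 3 agree on B; apply B→DF and equate their DF entries.
Row 2 is now all distinguished symbols — the join is lossless.

Yes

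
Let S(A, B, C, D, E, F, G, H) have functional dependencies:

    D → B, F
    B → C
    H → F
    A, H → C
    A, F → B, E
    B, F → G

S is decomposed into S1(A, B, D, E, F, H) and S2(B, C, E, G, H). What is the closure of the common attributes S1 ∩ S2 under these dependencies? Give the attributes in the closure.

S1 ∩ S2 = {B, E, H}.
B → C applies, adding C
H → F applies, adding F
B, F → G applies, adding G
Closure: {B, C, E, F, G, H}.

B, C, E, F, G, H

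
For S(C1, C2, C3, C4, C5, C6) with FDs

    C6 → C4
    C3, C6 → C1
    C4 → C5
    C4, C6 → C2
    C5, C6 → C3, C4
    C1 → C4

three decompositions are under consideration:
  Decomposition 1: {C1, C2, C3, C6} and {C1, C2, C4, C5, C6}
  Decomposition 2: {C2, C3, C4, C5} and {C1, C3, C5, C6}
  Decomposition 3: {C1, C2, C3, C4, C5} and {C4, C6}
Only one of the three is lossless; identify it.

Decomposition 1

Decomposition 1: common = {C1, C2, C6}, closure = {C1, C2, C3, C4, C5, C6} → lossless.
Decomposition 2: common = {C3, C5}, closure = {C3, C5} → lossy.
Decomposition 3: common = {C4}, closure = {C4, C5} → lossy.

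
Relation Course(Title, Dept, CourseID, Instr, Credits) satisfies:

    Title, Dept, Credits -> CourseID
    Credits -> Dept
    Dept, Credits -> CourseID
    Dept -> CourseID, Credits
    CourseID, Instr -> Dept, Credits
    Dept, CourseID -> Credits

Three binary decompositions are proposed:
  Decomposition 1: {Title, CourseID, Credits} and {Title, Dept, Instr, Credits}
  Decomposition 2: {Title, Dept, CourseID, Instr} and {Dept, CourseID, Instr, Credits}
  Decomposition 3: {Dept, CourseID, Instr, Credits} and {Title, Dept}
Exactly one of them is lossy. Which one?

Decomposition 1: common = {Title, Credits}, closure = {Title, Dept, CourseID, Credits} → lossless.
Decomposition 2: common = {Dept, CourseID, Instr}, closure = {Dept, CourseID, Instr, Credits} → lossless.
Decomposition 3: common = {Dept}, closure = {Dept, CourseID, Credits} → lossy.

Decomposition 3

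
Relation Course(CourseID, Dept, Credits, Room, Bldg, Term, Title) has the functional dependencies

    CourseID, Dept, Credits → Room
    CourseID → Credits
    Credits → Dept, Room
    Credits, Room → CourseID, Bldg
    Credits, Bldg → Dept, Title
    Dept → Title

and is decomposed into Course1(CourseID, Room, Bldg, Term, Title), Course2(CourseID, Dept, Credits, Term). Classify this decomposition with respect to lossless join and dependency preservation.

Lossless test: (CourseID, Term)⁺ = {CourseID, Dept, Credits, Room, Bldg, Term, Title}, which contains all of one fragment — lossless.
Dependency preservation: the restricted closure of {Dept} across the fragments never reaches {Title}, so Dept → Title cannot be enforced without a join — not preserved.

lossless but not dependency-preserving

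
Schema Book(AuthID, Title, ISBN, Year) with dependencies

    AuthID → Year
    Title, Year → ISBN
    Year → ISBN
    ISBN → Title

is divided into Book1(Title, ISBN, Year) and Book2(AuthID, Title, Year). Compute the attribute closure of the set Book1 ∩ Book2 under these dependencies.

Title, ISBN, Year

Book1 ∩ Book2 = {Title, Year}.
Title, Year → ISBN applies, adding ISBN
Closure: {Title, ISBN, Year}.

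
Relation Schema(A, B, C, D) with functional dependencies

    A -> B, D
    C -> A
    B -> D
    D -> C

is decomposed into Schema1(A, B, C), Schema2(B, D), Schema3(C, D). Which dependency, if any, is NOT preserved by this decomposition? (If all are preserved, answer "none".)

A → B, D: restricted closure across fragments reaches B, D.
C → A lies within Schema1.
B → D lies within Schema2.
D → C lies within Schema3.
Every dependency is enforceable on the fragments, so the decomposition is dependency-preserving.

none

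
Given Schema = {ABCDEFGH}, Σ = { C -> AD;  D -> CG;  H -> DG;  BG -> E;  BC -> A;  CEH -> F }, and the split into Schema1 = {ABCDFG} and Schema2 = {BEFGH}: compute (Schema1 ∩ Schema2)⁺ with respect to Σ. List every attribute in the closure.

Schema1 ∩ Schema2 = {BFG}.
BG → E applies, adding E
Closure: {BEFG}.

BEFG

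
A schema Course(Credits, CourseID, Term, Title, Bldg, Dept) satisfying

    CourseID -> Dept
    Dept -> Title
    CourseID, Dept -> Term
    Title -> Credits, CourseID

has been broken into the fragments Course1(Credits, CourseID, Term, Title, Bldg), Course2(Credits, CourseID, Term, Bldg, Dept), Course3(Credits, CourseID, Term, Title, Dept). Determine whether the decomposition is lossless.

Chase test. Columns are Credits, CourseID, Term, Title, Bldg, Dept; row i has aⱼ where attribute j ∈ Coursei, else bᵢⱼ.
Initial tableau (one row per fragment):
  row 1: a1 a2 a3 a4 a5 b16
  row 2: a1 a2 a3 b24 a5 a6
  row 3: a1 a2 a3 a4 b35 a6
Rows 1 and 2 agree on CourseID; apply CourseID→Dept and equate their Dept entries.
Rows 1 and 2 agree on Dept; apply Dept→Title and equate their Title entries.
Row 1 is now all distinguished symbols — the join is lossless.

Yes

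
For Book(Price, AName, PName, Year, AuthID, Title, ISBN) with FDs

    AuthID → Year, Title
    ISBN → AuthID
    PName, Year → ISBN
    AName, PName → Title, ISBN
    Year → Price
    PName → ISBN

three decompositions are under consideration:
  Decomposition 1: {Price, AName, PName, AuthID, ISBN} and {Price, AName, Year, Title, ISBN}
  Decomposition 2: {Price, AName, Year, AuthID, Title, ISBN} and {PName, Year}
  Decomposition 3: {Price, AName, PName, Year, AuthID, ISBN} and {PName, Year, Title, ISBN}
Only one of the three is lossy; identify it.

Decomposition 2

Decomposition 1: common = {Price, AName, ISBN}, closure = {Price, AName, Year, AuthID, Title, ISBN} → lossless.
Decomposition 2: common = {Year}, closure = {Price, Year} → lossy.
Decomposition 3: common = {PName, Year, ISBN}, closure = {Price, PName, Year, AuthID, Title, ISBN} → lossless.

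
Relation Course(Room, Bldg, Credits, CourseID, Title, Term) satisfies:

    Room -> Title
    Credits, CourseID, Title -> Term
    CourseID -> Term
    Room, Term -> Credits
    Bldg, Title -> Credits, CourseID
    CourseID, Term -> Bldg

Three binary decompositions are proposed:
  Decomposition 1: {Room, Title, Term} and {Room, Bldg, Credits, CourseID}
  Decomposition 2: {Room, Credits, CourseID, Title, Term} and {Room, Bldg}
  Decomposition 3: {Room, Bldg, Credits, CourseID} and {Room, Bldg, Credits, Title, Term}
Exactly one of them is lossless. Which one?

Decomposition 1: common = {Room}, closure = {Room, Title} → lossy.
Decomposition 2: common = {Room}, closure = {Room, Title} → lossy.
Decomposition 3: common = {Room, Bldg, Credits}, closure = {Room, Bldg, Credits, CourseID, Title, Term} → lossless.

Decomposition 3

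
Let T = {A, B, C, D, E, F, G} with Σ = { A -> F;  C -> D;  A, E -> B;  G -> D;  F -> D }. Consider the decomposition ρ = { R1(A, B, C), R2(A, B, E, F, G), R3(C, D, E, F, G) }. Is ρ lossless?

Chase test. Columns are A, B, C, D, E, F, G; row i has aⱼ where attribute j ∈ Ri, else bᵢⱼ.
Initial tableau (one row per fragment):
  row 1: a1 a2 a3 b14 b15 b16 b17
  row 2: a1 a2 b23 b24 a5 a6 a7
  row 3: b31 b32 a3 a4 a5 a6 a7
Rows 1 and 2 agree on A; apply A→F and equate their F entries.
Rows 1 and 3 agree on C; apply C→D and equate their D entries.
Rows 2 and 3 agree on G; apply G→D and equate their D entries.
No row becomes fully distinguished — the join is lossy.

No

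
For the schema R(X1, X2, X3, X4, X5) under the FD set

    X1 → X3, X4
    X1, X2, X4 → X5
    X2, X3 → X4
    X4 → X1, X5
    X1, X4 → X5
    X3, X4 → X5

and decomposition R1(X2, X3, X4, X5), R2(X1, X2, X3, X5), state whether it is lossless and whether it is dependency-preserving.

Lossless test: (X2, X3, X5)⁺ = {X1, X2, X3, X4, X5}, which contains all of one fragment — lossless.
Dependency preservation: the restricted closure of {X1} across the fragments never reaches {X3, X4}, so X1 → X3, X4 cannot be enforced without a join — not preserved.

lossless but not dependency-preserving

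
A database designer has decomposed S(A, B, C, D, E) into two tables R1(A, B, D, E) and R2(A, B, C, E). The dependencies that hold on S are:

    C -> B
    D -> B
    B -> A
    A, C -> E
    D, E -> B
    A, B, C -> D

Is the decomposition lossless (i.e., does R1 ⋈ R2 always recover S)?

Common attributes: R1 ∩ R2 = {A, B, E}.
No dependency enlarges {A, B, E}, so (A, B, E)⁺ = {A, B, E}.
The closure contains neither all of R1 = {A, B, D, E} nor all of R2 = {A, B, C, E}, so the common attributes are not a superkey of either fragment. The join is lossy.

No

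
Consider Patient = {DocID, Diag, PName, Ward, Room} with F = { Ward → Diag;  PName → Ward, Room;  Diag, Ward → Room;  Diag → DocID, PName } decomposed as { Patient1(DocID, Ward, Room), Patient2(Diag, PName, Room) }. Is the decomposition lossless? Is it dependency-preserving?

Lossless test: (Room)⁺ = {Room}, which is a superkey of neither fragment — lossy.
Dependency preservation: the restricted closure of {Ward} across the fragments never reaches {Diag}, so Ward → Diag cannot be enforced without a join — not preserved.

lossy and not dependency-preserving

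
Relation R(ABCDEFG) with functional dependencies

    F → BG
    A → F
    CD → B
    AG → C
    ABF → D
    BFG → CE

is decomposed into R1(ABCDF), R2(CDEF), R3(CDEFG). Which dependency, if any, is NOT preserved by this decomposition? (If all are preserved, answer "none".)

none

F → BG: restricted closure across fragments reaches BG.
A → F lies within R1.
CD → B lies within R1.
AG → C: restricted closure across fragments reaches C.
ABF → D lies within R1.
BFG → CE: restricted closure across fragments reaches CE.
Every dependency is enforceable on the fragments, so the decomposition is dependency-preserving.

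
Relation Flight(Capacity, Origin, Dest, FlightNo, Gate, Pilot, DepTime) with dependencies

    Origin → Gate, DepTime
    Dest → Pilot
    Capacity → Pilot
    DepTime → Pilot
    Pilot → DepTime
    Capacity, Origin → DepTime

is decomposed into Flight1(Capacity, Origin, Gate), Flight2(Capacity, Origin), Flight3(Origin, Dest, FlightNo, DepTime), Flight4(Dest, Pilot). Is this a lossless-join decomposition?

No

Chase test. Columns are Capacity, Origin, Dest, FlightNo, Gate, Pilot, DepTime; row i has aⱼ where attribute j ∈ Flighti, else bᵢⱼ.
Initial tableau (one row per fragment):
  row 1: a1 a2 b13 b14 a5 b16 b17
  row 2: a1 a2 b23 b24 b25 b26 b27
  row 3: b31 a2 a3 a4 b35 b36 a7
  row 4: b41 b42 a3 b44 b45 a6 b47
Rows 1 and 2 agree on Origin; apply Origin→Gate, DepTime and equate their Gate, DepTime entries.
Rows 1 and 3 agree on Origin; apply Origin→Gate, DepTime and equate their Gate, DepTime entries.
Rows 3 and 4 agree on Dest; apply Dest→Pilot and equate their Pilot entries.
Rows 1 and 2 agree on Capacity; apply Capacity→Pilot and equate their Pilot entries.
Rows 1 and 3 agree on DepTime; apply DepTime→Pilot and equate their Pilot entries.
Rows 1 and 4 agree on Pilot; apply Pilot→DepTime and equate their DepTime entries.
No row becomes fully distinguished — the join is lossy.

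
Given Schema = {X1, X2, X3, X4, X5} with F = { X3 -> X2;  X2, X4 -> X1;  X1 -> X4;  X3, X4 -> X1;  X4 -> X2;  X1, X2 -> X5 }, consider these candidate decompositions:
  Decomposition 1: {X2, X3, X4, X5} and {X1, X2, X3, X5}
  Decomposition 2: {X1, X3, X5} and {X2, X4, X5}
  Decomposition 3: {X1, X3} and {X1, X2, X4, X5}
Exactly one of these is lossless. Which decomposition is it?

Decomposition 3

Decomposition 1: common = {X2, X3, X5}, closure = {X2, X3, X5} → lossy.
Decomposition 2: common = {X5}, closure = {X5} → lossy.
Decomposition 3: common = {X1}, closure = {X1, X2, X4, X5} → lossless.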